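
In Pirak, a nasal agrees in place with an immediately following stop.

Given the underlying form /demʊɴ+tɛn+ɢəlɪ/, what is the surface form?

/ɴ/ is a voiced uvular nasal. The following trigger /t/ is alveolar, so /ɴ/ must become alveolar as well.
Changing only its place to alveolar gives [n] — the voiced alveolar nasal.
At the second juncture, /n/ likewise becomes [ɴ] adjacent to /ɢ/.

[demʊntɛɴɢəlɪ]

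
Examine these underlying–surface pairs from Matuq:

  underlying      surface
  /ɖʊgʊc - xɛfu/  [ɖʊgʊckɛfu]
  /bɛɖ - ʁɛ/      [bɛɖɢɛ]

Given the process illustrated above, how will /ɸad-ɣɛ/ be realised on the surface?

[ɸadgɛ]

The data show progressive manner assimilation: /x/ → [k] after /c/; /ʁ/ → [ɢ] after /ɖ/. In each pair only manner changes, matching the preceding consonant, while place and voice stay constant.
The rule targets /ɣ/ (voiced velar fricative), which sits after the trigger /d/ (stop).
Changing only its manner to stop gives [g] — the voiced velar stop.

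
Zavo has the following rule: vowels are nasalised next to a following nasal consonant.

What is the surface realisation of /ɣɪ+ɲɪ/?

/ɪ/ sits next to the nasal /ɲ/ and is therefore nasalised to [ɪ̃].

[ɣɪ̃ɲɪ]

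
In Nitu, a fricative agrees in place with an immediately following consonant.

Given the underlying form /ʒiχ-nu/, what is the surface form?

/χ/ is a voiceless uvular fricative. The following trigger /n/ is alveolar, so /χ/ must become alveolar as well.
Changing only its place to alveolar gives [s] — the voiceless alveolar fricative.

[ʒisnu]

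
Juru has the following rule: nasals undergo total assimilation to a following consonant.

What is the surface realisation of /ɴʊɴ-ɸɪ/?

[ɴʊɸɸɪ]

/ɴ/ is the segment targeted by the rule; it sits immediately before /ɸ/, so it assimilates completely and surfaces as [ɸ].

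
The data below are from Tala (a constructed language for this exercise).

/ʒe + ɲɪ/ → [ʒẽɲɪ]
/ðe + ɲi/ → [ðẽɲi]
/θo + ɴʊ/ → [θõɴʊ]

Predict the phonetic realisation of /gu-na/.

[gũna]

The data show regressive nasality assimilation (vowel nasalisation): /e/ → [ẽ] before /ɲ/; /o/ → [õ] before /ɴ/ — a vowel is nasalised by an immediately following nasal consonant.
/u/ sits next to the nasal /n/ and is therefore nasalised to [ũ].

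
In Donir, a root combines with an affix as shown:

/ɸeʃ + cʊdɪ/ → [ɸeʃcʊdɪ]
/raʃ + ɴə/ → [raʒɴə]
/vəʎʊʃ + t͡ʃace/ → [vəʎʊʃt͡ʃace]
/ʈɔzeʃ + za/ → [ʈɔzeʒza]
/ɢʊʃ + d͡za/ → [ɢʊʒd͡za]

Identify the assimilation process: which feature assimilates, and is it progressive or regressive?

regressive voicing assimilation

Underlying /ʃ/ is realised as [ʒ] next to /ɴ/; /ɴ/ itself does not change.
/ʃ/ is voiceless while /ɴ/ is voiced; the output [ʒ] is voiced, matching the trigger — so the feature that spreads is voicing.
Place and manner are unchanged, so the assimilation is partial, not total.
The same holds elsewhere in the data: /ʃ/ → [ʒ] before /z/ (voiceless → voiced, matching voiced); /ʃ/ → [ʒ] before /d͡z/ (voiceless → voiced, matching voiced) — only voicing changes, and always toward the following segment.
Nothing changes in [ɸeʃcʊdɪ], [vəʎʊʃt͡ʃace]: there the adjacent consonants already agree in voicing (/ʃ/ and /c/ are both voiceless; /ʃ/ and /t͡ʃ/ are both voiceless), so these forms are consistent with the same rule.
Since the segment that changes precedes the conditioning segment, the assimilation is regressive.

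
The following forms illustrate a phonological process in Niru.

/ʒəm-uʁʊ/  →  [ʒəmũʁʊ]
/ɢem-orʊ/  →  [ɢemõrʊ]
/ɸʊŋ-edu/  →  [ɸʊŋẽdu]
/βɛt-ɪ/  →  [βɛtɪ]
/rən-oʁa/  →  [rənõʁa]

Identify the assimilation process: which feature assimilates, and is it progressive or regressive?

The vowel /u/ surfaces as nasalised [ũ] next to the preceding nasal /m/ — it has acquired the [+nasal] feature of its neighbour.
Likewise in the remaining data: /o/ → [õ] after /m/; /e/ → [ẽ] after /ŋ/; /o/ → [õ] after /n/ — each time a vowel is nasalised next to a preceding nasal.
No change occurs in [βɛtɪ] because the vowel at the boundary is adjacent to an oral consonant, not a nasal (/ɪ/ next to /t/).
Because the conditioning nasal is to the left of the vowel that changes, the process is progressive (perseverative).

progressive nasality assimilation (vowel nasalisation)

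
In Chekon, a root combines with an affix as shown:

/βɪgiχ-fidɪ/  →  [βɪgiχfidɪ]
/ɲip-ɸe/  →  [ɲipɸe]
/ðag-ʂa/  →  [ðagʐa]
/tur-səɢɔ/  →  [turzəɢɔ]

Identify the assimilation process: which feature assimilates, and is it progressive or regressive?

progressive voicing assimilation

The segment that alternates is /ʂ/, which surfaces as [ʐ] when adjacent to /g/.
/ʂ/ is voiceless while /g/ is voiced; the output [ʐ] is voiced, matching the trigger — so the feature that spreads is voicing.
Place and manner are unchanged, so the assimilation is partial, not total.
Checking the remaining alternation: /s/ → [z] after /r/ (voiceless → voiced, matching voiced) — only voicing changes, and always toward the preceding segment.
No alternation appears in [βɪgiχfidɪ], [ɲipɸe]: there the adjacent consonants already agree in voicing (/f/ and /χ/ are both voiceless; /ɸ/ and /p/ are both voiceless), so these forms are consistent with the same rule.
Since the segment that changes follows the conditioning segment, the assimilation is progressive.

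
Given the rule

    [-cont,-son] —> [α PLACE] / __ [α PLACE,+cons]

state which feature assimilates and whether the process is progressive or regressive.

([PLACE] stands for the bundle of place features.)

The shared variable α links the value of the place features (abbreviated [PLACE]) on the target to the same value on the neighbouring segment, so place is the feature that assimilates.
Since the environment is written after the underscore, the trigger follows the target; the direction is regressive.

regressive place assimilation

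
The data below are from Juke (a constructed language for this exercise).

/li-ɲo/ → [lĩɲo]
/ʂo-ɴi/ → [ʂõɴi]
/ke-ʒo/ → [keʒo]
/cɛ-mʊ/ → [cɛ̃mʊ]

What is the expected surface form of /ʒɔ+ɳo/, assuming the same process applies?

[ʒɔ̃ɳo]

The data show regressive nasality assimilation (vowel nasalisation): /i/ → [ĩ] before /ɲ/; /o/ → [õ] before /ɴ/; /ɛ/ → [ɛ̃] before /m/ — a vowel is nasalised by an immediately following nasal consonant.
No change occurs in [keʒo] because the vowel at the boundary is adjacent to an oral consonant, not a nasal (/e/ next to /ʒ/).
/ɔ/ sits next to the nasal /ɳ/ and is therefore nasalised to [ɔ̃].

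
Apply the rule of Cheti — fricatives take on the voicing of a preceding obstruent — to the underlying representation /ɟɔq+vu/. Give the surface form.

/v/ is a voiced labiodental fricative. The preceding trigger /q/ is voiceless, so /v/ must become voiceless as well.
The voiceless labiodental fricative is [f], so /v/ → [f].

[ɟɔqfu]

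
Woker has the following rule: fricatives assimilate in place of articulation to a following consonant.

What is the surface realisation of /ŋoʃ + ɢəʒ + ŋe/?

/ʃ/ is a voiceless postalveolar fricative. The following trigger /ɢ/ is uvular, so /ʃ/ must become uvular as well.
The voiceless uvular fricative is [χ], so /ʃ/ → [χ].
At the second juncture, /ʒ/ likewise becomes [ɣ] adjacent to /ŋ/.

[ŋoχɢəɣŋe]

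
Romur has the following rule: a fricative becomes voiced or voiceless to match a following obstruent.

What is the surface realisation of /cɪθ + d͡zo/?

/θ/ is a voiceless dental fricative. The following trigger /d͡z/ is voiced, so /θ/ must become voiced as well.
Changing only its voicing to voiced gives [ð] — the voiced dental fricative.

[cɪðd͡zo]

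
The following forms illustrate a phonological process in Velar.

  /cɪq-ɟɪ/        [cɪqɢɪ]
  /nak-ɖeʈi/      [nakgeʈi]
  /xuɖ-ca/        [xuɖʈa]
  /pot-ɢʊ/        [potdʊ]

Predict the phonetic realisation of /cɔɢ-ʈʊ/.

[cɔɢqʊ]

The data show progressive place assimilation: /ɟ/ → [ɢ] after /q/; /ɖ/ → [g] after /k/; /c/ → [ʈ] after /ɖ/; /ɢ/ → [d] after /t/. In each pair only place changes, matching the preceding consonant, while manner and voice stay constant.
The rule targets /ʈ/ (voiceless retroflex stop), which sits after the trigger /ɢ/ (uvular).
A voiceless uvular stop is [q], so the surface segment is [q].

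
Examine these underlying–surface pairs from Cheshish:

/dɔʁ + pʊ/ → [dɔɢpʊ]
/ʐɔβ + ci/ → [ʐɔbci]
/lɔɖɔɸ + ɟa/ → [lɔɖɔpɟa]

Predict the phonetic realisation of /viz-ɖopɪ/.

The data show regressive manner assimilation: /ʁ/ → [ɢ] before /p/; /β/ → [b] before /c/; /ɸ/ → [p] before /ɟ/. In each pair only manner changes, matching the following consonant, while place and voice stay constant.
/z/ is a voiced alveolar fricative. The following trigger /ɖ/ is a stop, so /z/ must become a stop as well.
Changing only its manner to stop gives [d] — the voiced alveolar stop.

[vidɖopɪ]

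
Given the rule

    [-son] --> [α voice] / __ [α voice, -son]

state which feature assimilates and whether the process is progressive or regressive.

regressive voicing assimilation

The rule copies [voice] from the environment onto the target, so the assimilating feature is voicing.
Since the environment is written after the underscore, the trigger follows the target; the direction is regressive.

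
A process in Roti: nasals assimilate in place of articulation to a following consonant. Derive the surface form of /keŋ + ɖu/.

[keɳɖu]

/ŋ/ is a voiced velar nasal. The following trigger /ɖ/ is retroflex, so /ŋ/ must become retroflex as well.
The voiced retroflex nasal is [ɳ], so /ŋ/ → [ɳ].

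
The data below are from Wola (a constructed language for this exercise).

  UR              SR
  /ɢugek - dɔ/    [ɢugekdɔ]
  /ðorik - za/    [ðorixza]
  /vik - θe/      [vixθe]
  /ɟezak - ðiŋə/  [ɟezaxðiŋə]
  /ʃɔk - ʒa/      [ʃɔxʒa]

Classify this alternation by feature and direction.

The segment that alternates is /k/, which surfaces as [x] when adjacent to /z/.
The change stop → fricative matches the manner of the following /z/, identifying this as manner assimilation.
Place and voice are unchanged, so the assimilation is partial, not total.
The other alternating forms pattern the same way: /k/ → [x] before /θ/ (stop → fricative, matching a fricative); /k/ → [x] before /ð/ (stop → fricative, matching a fricative); /k/ → [x] before /ʒ/ (stop → fricative, matching a fricative) — only manner changes, and always toward the following segment.
Nothing changes in [ɢugekdɔ]: there the adjacent consonants already agree in manner (/k/ and /d/ are both stops), so this form is consistent with the same rule.
Since the segment that changes precedes the conditioning segment, the assimilation is regressive.

regressive manner assimilation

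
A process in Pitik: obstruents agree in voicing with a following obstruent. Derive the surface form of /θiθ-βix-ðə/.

[θiðβiɣðə]

/θ/ is a voiceless dental fricative. The following trigger /β/ is voiced, so /θ/ must become voiced as well.
The voiced dental fricative is [ð], so /θ/ → [ð].
At the second juncture, /x/ likewise becomes [ɣ] adjacent to /ð/.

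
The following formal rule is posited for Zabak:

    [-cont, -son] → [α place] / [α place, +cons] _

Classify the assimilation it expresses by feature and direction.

The rule copies the place features (abbreviated [place]) from the environment onto the target, so the assimilating feature is place.
Since the environment is written before the underscore, the trigger precedes the target; the direction is progressive.

progressive place assimilation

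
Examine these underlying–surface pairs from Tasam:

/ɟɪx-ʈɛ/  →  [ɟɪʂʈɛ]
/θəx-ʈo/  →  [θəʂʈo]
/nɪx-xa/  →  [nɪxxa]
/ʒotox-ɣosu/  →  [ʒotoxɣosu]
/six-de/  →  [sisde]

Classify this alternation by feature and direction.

regressive place assimilation

The segment that alternates is /x/, which surfaces as [ʂ] when adjacent to /ʈ/.
/x/ is velar while /ʈ/ is retroflex; the output [ʂ] is retroflex, matching the trigger — so the feature that spreads is place.
Manner and voice are unchanged, so the assimilation is partial, not total.
The same holds elsewhere in the data: /x/ → [s] before /d/ (velar → alveolar, matching alveolar) — only place changes, and always toward the following segment.
No alternation appears in [nɪxxa], [ʒotoxɣosu]: there the adjacent consonants already agree in place (/x/ and /x/ are both velar; /x/ and /ɣ/ are both velar), so these forms are consistent with the same rule.
Since the segment that changes precedes the conditioning segment, the assimilation is regressive.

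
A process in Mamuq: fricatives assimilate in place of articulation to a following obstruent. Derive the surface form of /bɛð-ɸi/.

/ð/ is a voiced dental fricative. The following trigger /ɸ/ is bilabial, so /ð/ must become bilabial as well.
A voiced bilabial fricative is [β], so the surface segment is [β].

[bɛβɸi]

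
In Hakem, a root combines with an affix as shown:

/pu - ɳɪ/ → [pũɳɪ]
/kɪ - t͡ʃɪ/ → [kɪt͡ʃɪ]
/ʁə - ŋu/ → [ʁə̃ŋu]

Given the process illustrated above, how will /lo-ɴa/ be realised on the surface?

The data show regressive nasality assimilation (vowel nasalisation): /u/ → [ũ] before /ɳ/; /ə/ → [ə̃] before /ŋ/ — a vowel is nasalised by an immediately following nasal consonant.
No change occurs in [kɪt͡ʃɪ] because the vowel at the boundary is adjacent to an oral consonant, not a nasal (/ɪ/ next to /t͡ʃ/).
The vowel /o/ is adjacent to the following nasal /ɴ/, so it acquires [+nasal] and surfaces as [õ].

[lõɴa]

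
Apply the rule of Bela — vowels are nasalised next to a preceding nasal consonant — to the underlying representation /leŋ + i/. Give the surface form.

[leŋĩ]

The vowel /i/ is adjacent to the preceding nasal /ŋ/, so it acquires [+nasal] and surfaces as [ĩ].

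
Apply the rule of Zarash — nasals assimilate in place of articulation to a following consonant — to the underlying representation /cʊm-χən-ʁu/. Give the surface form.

/m/ is a voiced bilabial nasal. The following trigger /χ/ is uvular, so /m/ must become uvular as well.
The voiced uvular nasal is [ɴ], so /m/ → [ɴ].
At the second juncture, /n/ likewise becomes [ɴ] adjacent to /ʁ/.

[cʊɴχəɴʁu]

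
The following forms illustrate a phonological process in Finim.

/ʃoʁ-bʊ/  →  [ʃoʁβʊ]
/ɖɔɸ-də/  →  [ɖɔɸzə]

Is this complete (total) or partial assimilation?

Comparing underlying and surface forms, /b/ → [β] is the alternation; the neighbouring /ʁ/ is constant.
The change stop → fricative matches the manner of the preceding /ʁ/, identifying this as manner assimilation.
Place and voice are unchanged, so the assimilation is partial, not total.
Checking the remaining alternation: /d/ → [z] after /ɸ/ (stop → fricative, matching a fricative) — only manner changes, and always toward the preceding segment.

partial assimilation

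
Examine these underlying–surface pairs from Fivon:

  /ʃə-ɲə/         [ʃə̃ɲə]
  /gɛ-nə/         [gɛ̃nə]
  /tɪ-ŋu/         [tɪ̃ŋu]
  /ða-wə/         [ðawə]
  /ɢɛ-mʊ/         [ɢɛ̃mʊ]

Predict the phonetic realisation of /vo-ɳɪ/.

The data show regressive nasality assimilation (vowel nasalisation): /ə/ → [ə̃] before /ɲ/; /ɛ/ → [ɛ̃] before /n/; /ɪ/ → [ɪ̃] before /ŋ/; /ɛ/ → [ɛ̃] before /m/ — a vowel is nasalised by an immediately following nasal consonant.
No change occurs in [ðawə] because the vowel at the boundary is adjacent to an oral consonant, not a nasal (/a/ next to /w/).
/o/ sits next to the nasal /ɳ/ and is therefore nasalised to [õ].

[võɳɪ]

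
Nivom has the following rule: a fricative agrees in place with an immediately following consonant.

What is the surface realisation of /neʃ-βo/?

The rule targets /ʃ/ (voiceless postalveolar fricative), which sits before the trigger /β/ (bilabial).
The voiceless bilabial fricative is [ɸ], so /ʃ/ → [ɸ].

[neɸβo]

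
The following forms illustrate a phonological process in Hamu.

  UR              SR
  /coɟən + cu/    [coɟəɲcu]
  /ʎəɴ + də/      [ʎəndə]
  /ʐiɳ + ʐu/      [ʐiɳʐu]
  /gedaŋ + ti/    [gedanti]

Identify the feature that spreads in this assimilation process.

place

Underlying /n/ is realised as [ɲ] next to /c/; /c/ itself does not change.
The change alveolar → palatal matches the place of the following /c/, identifying this as place assimilation.
Checking the remaining alternations: /ɴ/ → [n] before /d/ (uvular → alveolar, matching alveolar); /ŋ/ → [n] before /t/ (velar → alveolar, matching alveolar) — only place changes, and always toward the following segment.
No alternation appears in [ʐiɳʐu]: there the adjacent consonants already agree in place (/ɳ/ and /ʐ/ are both retroflex), so this form is consistent with the same rule.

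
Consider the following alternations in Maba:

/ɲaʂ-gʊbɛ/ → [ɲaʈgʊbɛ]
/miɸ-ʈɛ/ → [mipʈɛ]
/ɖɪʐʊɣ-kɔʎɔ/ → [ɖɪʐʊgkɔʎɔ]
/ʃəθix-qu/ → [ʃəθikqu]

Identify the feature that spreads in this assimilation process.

The segment that alternates is /ʂ/, which surfaces as [ʈ] when adjacent to /g/.
The change fricative → stop matches the manner of the following /g/, identifying this as manner assimilation.
The same holds elsewhere in the data: /ɸ/ → [p] before /ʈ/ (fricative → stop, matching a stop); /ɣ/ → [g] before /k/ (fricative → stop, matching a stop); /x/ → [k] before /q/ (fricative → stop, matching a stop) — only manner changes, and always toward the following segment.

manner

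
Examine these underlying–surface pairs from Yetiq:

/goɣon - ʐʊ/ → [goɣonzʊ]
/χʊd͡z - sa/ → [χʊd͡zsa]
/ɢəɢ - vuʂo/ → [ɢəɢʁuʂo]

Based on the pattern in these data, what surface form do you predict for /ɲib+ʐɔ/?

The data show progressive place assimilation: /ʐ/ → [z] after /n/; /v/ → [ʁ] after /ɢ/. In each pair only place changes, matching the preceding consonant, while manner and voice stay constant.
Nothing changes in [χʊd͡zsa]: there the adjacent consonants already agree in place (/s/ and /d͡z/ are both alveolar), so this form is consistent with the same rule.
The rule targets /ʐ/ (voiced retroflex fricative), which sits after the trigger /b/ (bilabial).
The voiced bilabial fricative is [β], so /ʐ/ → [β].

[ɲibβɔ]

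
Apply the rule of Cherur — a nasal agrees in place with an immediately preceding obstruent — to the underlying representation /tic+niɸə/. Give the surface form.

[ticɲiɸə]

The rule targets /n/ (voiced alveolar nasal), which sits after the trigger /c/ (palatal).
The voiced palatal nasal is [ɲ], so /n/ → [ɲ].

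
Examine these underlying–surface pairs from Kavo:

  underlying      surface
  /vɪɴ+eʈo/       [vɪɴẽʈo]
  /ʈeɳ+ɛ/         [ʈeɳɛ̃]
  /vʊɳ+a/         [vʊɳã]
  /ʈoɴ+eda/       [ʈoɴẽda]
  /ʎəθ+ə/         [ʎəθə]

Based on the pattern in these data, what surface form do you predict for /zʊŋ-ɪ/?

The data show progressive nasality assimilation (vowel nasalisation): /e/ → [ẽ] after /ɴ/; /ɛ/ → [ɛ̃] after /ɳ/; /a/ → [ã] after /ɳ/ — a vowel is nasalised by an immediately preceding nasal consonant.
No change occurs in [ʎəθə] because the vowel at the boundary is adjacent to an oral consonant, not a nasal (/ə/ next to /θ/).
The vowel /ɪ/ is adjacent to the preceding nasal /ŋ/, so it acquires [+nasal] and surfaces as [ɪ̃].

[zʊŋɪ̃]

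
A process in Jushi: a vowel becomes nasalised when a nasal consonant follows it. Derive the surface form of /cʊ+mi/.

[cʊ̃mi]

/ʊ/ sits next to the nasal /m/ and is therefore nasalised to [ʊ̃].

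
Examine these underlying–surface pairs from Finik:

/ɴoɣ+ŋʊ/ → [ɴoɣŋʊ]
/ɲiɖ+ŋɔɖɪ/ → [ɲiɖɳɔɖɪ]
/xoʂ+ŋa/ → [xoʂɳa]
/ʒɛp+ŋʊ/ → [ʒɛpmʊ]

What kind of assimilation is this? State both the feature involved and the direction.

Comparing underlying and surface forms, /ŋ/ → [ɳ] is the alternation; the neighbouring /ɖ/ is constant.
/ŋ/ is velar while /ɖ/ is retroflex; the output [ɳ] is retroflex, matching the trigger — so the feature that spreads is place.
Manner and voice are unchanged, so the assimilation is partial, not total.
The same holds elsewhere in the data: /ŋ/ → [ɳ] after /ʂ/ (velar → retroflex, matching retroflex); /ŋ/ → [m] after /p/ (velar → bilabial, matching bilabial) — only place changes, and always toward the preceding segment.
Nothing changes in [ɴoɣŋʊ]: there the adjacent consonants already agree in place (/ŋ/ and /ɣ/ are both velar), so this form is consistent with the same rule.
The trigger is the preceding segment, so the direction is progressive (perseverative).

progressive place assimilation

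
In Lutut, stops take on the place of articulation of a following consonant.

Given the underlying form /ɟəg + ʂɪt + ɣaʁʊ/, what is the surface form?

The rule targets /g/ (voiced velar stop), which sits before the trigger /ʂ/ (retroflex).
A voiced retroflex stop is [ɖ], so the surface segment is [ɖ].
At the second juncture, /t/ likewise becomes [k] adjacent to /ɣ/.

[ɟəɖʂɪkɣaʁʊ]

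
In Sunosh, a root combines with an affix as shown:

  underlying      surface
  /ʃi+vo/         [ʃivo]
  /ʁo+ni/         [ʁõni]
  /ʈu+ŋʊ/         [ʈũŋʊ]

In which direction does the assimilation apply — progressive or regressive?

The vowel /o/ surfaces as nasalised [õ] next to the following nasal /n/ — it has acquired the [+nasal] feature of its neighbour.
Likewise in the remaining data: /u/ → [ũ] before /ŋ/ — each time a vowel is nasalised next to a following nasal.
No change occurs in [ʃivo] because the vowel at the boundary is adjacent to an oral consonant, not a nasal (/i/ next to /v/).
Because the conditioning nasal is to the right of the vowel that changes, the process is regressive (anticipatory).

regressive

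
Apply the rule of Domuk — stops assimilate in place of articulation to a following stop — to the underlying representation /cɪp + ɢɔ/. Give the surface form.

/p/ is a voiceless bilabial stop. The following trigger /ɢ/ is uvular, so /p/ must become uvular as well.
Changing only its place to uvular gives [q] — the voiceless uvular stop.

[cɪqɢɔ]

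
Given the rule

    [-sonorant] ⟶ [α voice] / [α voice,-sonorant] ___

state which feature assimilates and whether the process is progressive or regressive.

The shared variable α links the value of [voice] on the target to the same value on the neighbouring segment, so voicing is the feature that assimilates.
Since the environment is written before the underscore, the trigger precedes the target; the direction is progressive.

progressive voicing assimilation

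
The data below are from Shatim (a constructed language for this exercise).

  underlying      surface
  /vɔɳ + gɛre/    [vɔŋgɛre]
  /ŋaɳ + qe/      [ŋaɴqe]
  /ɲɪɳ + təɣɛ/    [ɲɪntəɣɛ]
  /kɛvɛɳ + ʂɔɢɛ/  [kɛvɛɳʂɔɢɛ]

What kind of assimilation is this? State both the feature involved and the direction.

The segment that alternates is /ɳ/, which surfaces as [ŋ] when adjacent to /g/.
The change retroflex → velar matches the place of the following /g/, identifying this as place assimilation.
Manner and voice are unchanged, so the assimilation is partial, not total.
The same holds elsewhere in the data: /ɳ/ → [ɴ] before /q/ (retroflex → uvular, matching uvular); /ɳ/ → [n] before /t/ (retroflex → alveolar, matching alveolar) — only place changes, and always toward the following segment.
No alternation appears in [kɛvɛɳʂɔɢɛ]: there the adjacent consonants already agree in place (/ɳ/ and /ʂ/ are both retroflex), so this form is consistent with the same rule.
Since the segment that changes precedes the conditioning segment, the assimilation is regressive.

regressive place assimilation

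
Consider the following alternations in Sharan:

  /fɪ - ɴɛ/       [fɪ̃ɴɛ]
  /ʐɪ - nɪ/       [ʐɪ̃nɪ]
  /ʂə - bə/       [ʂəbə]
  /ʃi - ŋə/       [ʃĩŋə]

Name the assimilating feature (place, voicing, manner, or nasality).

The vowel /ɪ/ surfaces as nasalised [ɪ̃] next to the following nasal /ɴ/ — it has acquired the [+nasal] feature of its neighbour.
The other forms show the same pattern: /ɪ/ → [ɪ̃] before /n/; /i/ → [ĩ] before /ŋ/ — each time a vowel is nasalised next to a following nasal.
No change occurs in [ʂəbə] because the vowel at the boundary is adjacent to an oral consonant, not a nasal (/ə/ next to /b/).

nasality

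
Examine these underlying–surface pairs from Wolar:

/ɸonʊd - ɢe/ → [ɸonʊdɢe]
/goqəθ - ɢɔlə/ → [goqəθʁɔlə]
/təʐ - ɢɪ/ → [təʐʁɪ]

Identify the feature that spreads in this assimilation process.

manner

Underlying /ɢ/ is realised as [ʁ] next to /θ/; /θ/ itself does not change.
The change stop → fricative matches the manner of the preceding /θ/, identifying this as manner assimilation.
The same holds elsewhere in the data: /ɢ/ → [ʁ] after /ʐ/ (stop → fricative, matching a fricative) — only manner changes, and always toward the preceding segment.
No alternation appears in [ɸonʊdɢe]: there the adjacent consonants already agree in manner (/ɢ/ and /d/ are both stops), so this form is consistent with the same rule.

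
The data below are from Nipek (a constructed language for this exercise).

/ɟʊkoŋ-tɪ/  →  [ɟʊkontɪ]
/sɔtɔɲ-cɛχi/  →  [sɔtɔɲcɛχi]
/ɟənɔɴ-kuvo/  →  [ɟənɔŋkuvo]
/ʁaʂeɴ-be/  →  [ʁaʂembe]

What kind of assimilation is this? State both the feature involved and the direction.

regressive place assimilation

Underlying /ŋ/ is realised as [n] next to /t/; /t/ itself does not change.
The change velar → alveolar matches the place of the following /t/, identifying this as place assimilation.
Manner and voice are unchanged, so the assimilation is partial, not total.
Checking the remaining alternations: /ɴ/ → [ŋ] before /k/ (uvular → velar, matching velar); /ɴ/ → [m] before /b/ (uvular → bilabial, matching bilabial) — only place changes, and always toward the following segment.
Nothing changes in [sɔtɔɲcɛχi]: there the adjacent consonants already agree in place (/ɲ/ and /c/ are both palatal), so this form is consistent with the same rule.
Since the segment that changes precedes the conditioning segment, the assimilation is regressive.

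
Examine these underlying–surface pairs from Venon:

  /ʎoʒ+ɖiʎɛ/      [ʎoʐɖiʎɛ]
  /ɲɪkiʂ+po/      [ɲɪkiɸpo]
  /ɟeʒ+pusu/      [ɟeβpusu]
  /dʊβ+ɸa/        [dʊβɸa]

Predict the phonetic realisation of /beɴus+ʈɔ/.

The data show regressive place assimilation: /ʒ/ → [ʐ] before /ɖ/; /ʂ/ → [ɸ] before /p/; /ʒ/ → [β] before /p/. In each pair only place changes, matching the following consonant, while manner and voice stay constant.
No alternation appears in [dʊβɸa]: there the adjacent consonants already agree in place (/β/ and /ɸ/ are both bilabial), so this form is consistent with the same rule.
/s/ is a voiceless alveolar fricative. The following trigger /ʈ/ is retroflex, so /s/ must become retroflex as well.
A voiceless retroflex fricative is [ʂ], so the surface segment is [ʂ].

[beɴuʂʈɔ]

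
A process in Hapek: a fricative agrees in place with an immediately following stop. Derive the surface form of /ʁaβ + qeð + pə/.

[ʁaʁqeβpə]

The rule targets /β/ (voiced bilabial fricative), which sits before the trigger /q/ (uvular).
A voiced uvular fricative is [ʁ], so the surface segment is [ʁ].
At the second juncture, /ð/ likewise becomes [β] adjacent to /p/.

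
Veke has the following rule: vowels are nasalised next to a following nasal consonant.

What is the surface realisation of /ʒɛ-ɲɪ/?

/ɛ/ sits next to the nasal /ɲ/ and is therefore nasalised to [ɛ̃].

[ʒɛ̃ɲɪ]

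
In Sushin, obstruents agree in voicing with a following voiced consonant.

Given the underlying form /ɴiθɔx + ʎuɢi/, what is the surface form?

[ɴiθɔɣʎuɢi]

/x/ is a voiceless velar fricative. The following trigger /ʎ/ is voiced, so /x/ must become voiced as well.
The voiced velar fricative is [ɣ], so /x/ → [ɣ].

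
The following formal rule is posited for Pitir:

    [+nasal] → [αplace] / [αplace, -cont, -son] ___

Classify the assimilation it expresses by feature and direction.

The shared variable α links the value of the place features (abbreviated [place]) on the target to the same value on the neighbouring segment, so place is the feature that assimilates.
The conditioning segment sits to the left of the focus bar, meaning the trigger precedes the segment that changes — progressive assimilation.

progressive place assimilation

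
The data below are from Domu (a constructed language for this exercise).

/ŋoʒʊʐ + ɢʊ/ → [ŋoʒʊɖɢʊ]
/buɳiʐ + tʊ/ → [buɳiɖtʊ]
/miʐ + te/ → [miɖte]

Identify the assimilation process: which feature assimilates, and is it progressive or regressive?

The segment that alternates is /ʐ/, which surfaces as [ɖ] when adjacent to /ɢ/.
/ʐ/ is a fricative while /ɢ/ is a stop; the output [ɖ] is a stop, matching the trigger — so the feature that spreads is manner.
Place and voice are unchanged, so the assimilation is partial, not total.
The same holds elsewhere in the data: /ʐ/ → [ɖ] before /t/ (fricative → stop, matching a stop) — only manner changes, and always toward the following segment.
The trigger is the following segment, so the direction is regressive (anticipatory).

regressive manner assimilation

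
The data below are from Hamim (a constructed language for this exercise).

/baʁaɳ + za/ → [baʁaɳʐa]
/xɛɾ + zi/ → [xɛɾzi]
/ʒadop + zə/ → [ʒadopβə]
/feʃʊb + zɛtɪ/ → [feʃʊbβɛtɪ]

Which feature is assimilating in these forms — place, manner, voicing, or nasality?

place

Comparing underlying and surface forms, /z/ → [ʐ] is the alternation; the neighbouring /ɳ/ is constant.
The change alveolar → retroflex matches the place of the preceding /ɳ/, identifying this as place assimilation.
The other alternating forms pattern the same way: /z/ → [β] after /p/ (alveolar → bilabial, matching bilabial); /z/ → [β] after /b/ (alveolar → bilabial, matching bilabial) — only place changes, and always toward the preceding segment.
No alternation appears in [xɛɾzi]: there the adjacent consonants already agree in place (/z/ and /ɾ/ are both alveolar), so this form is consistent with the same rule.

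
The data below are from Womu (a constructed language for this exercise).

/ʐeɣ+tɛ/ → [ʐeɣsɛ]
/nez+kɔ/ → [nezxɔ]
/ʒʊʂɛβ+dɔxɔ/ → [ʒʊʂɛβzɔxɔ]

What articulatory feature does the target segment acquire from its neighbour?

Underlying /t/ is realised as [s] next to /ɣ/; /ɣ/ itself does not change.
The change stop → fricative matches the manner of the preceding /ɣ/, identifying this as manner assimilation.
The same holds elsewhere in the data: /k/ → [x] after /z/ (stop → fricative, matching a fricative); /d/ → [z] after /β/ (stop → fricative, matching a fricative) — only manner changes, and always toward the preceding segment.

manner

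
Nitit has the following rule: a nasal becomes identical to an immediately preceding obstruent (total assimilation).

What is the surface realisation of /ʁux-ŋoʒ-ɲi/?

/ŋ/ is the segment targeted by the rule; it sits immediately after /x/, so it assimilates completely and surfaces as [x].
At the second juncture, /ɲ/ likewise becomes [ʒ] adjacent to /ʒ/.

[ʁuxxoʒʒi]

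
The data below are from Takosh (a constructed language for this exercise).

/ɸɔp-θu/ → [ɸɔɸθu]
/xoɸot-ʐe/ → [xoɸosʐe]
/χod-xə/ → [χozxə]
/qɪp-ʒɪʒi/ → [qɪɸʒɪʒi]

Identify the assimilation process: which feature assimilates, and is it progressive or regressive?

regressive manner assimilation

The segment that alternates is /p/, which surfaces as [ɸ] when adjacent to /θ/.
The change stop → fricative matches the manner of the following /θ/, identifying this as manner assimilation.
Place and voice are unchanged, so the assimilation is partial, not total.
The other alternating forms pattern the same way: /t/ → [s] before /ʐ/ (stop → fricative, matching a fricative); /d/ → [z] before /x/ (stop → fricative, matching a fricative); /p/ → [ɸ] before /ʒ/ (stop → fricative, matching a fricative) — only manner changes, and always toward the following segment.
The trigger is the following segment, so the direction is regressive (anticipatory).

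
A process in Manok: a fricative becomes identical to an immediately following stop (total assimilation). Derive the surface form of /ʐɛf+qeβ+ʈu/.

/f/ is the segment targeted by the rule; it sits immediately before /q/, so it assimilates completely and surfaces as [q].
The same rule applies at the second boundary: /β/ → [ʈ] next to /ʈ/.

[ʐɛqqeʈʈu]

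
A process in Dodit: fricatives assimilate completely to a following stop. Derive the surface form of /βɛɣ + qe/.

/ɣ/ is the segment targeted by the rule; it sits immediately before /q/, so it assimilates completely and surfaces as [q].

[βɛqqe]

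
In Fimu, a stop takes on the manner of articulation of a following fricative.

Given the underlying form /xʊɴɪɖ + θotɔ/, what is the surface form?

The rule targets /ɖ/ (voiced retroflex stop), which sits before the trigger /θ/ (fricative).
Changing only its manner to fricative gives [ʐ] — the voiced retroflex fricative.

[xʊɴɪʐθotɔ]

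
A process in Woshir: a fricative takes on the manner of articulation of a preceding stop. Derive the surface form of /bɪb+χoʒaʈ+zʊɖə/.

/χ/ is a voiceless uvular fricative. The preceding trigger /b/ is a stop, so /χ/ must become a stop as well.
A voiceless uvular stop is [q], so the surface segment is [q].
At the second juncture, /z/ likewise becomes [d] adjacent to /ʈ/.

[bɪbqoʒaʈdʊɖə]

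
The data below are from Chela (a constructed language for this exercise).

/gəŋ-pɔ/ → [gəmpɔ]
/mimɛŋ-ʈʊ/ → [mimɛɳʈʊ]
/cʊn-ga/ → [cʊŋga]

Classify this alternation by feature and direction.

regressive place assimilation

Underlying /ŋ/ is realised as [m] next to /p/; /p/ itself does not change.
/ŋ/ is velar while /p/ is bilabial; the output [m] is bilabial, matching the trigger — so the feature that spreads is place.
Manner and voice are unchanged, so the assimilation is partial, not total.
The same holds elsewhere in the data: /ŋ/ → [ɳ] before /ʈ/ (velar → retroflex, matching retroflex); /n/ → [ŋ] before /g/ (alveolar → velar, matching velar) — only place changes, and always toward the following segment.
The trigger is the following segment, so the direction is regressive (anticipatory).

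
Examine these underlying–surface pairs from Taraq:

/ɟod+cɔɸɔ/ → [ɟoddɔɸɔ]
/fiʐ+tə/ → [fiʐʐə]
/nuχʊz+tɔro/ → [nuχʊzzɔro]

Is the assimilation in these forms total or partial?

total assimilation

Underlying /c/ is realised as [d] next to /d/; /d/ itself does not change.
The output [d] is identical to the trigger /d/ — every feature (place, manner, voicing) has been copied — so this is total assimilation.
The other forms behave the same way: /t/ → [ʐ] after /ʐ/; /t/ → [z] after /z/ — in each case the output is a copy of the preceding consonant.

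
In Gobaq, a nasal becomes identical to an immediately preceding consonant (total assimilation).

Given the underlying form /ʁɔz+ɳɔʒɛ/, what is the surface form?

/ɳ/ is the segment targeted by the rule; it sits immediately after /z/, so it assimilates completely and surfaces as [z].

[ʁɔzzɔʒɛ]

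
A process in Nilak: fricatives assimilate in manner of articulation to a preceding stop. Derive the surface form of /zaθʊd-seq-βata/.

[zaθʊdteqbata]

The rule targets /s/ (voiceless alveolar fricative), which sits after the trigger /d/ (stop).
A voiceless alveolar stop is [t], so the surface segment is [t].
At the second juncture, /β/ likewise becomes [b] adjacent to /q/.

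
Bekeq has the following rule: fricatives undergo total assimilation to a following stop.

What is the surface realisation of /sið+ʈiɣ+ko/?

/ð/ is the segment targeted by the rule; it sits immediately before /ʈ/, so it assimilates completely and surfaces as [ʈ].
At the second juncture, /ɣ/ likewise becomes [k] adjacent to /k/.

[siʈʈikko]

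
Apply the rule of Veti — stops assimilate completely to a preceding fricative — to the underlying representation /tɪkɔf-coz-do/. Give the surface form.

/c/ is the segment targeted by the rule; it sits immediately after /f/, so it assimilates completely and surfaces as [f].
The same rule applies at the second boundary: /d/ → [z] next to /z/.

[tɪkɔffozzo]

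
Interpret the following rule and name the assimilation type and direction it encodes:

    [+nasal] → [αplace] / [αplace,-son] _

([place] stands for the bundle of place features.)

progressive place assimilation

The rule copies the place features (abbreviated [place]) from the environment onto the target, so the assimilating feature is place.
Since the environment is written before the underscore, the trigger precedes the target; the direction is progressive.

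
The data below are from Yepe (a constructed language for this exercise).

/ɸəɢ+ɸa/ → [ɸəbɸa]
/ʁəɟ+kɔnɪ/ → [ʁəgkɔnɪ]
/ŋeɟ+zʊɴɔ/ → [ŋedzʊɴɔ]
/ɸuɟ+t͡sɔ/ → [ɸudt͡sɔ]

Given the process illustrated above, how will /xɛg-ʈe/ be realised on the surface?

The data show regressive place assimilation: /ɢ/ → [b] before /ɸ/; /ɟ/ → [g] before /k/; /ɟ/ → [d] before /z/; /ɟ/ → [d] before /t͡s/. In each pair only place changes, matching the following consonant, while manner and voice stay constant.
The rule targets /g/ (voiced velar stop), which sits before the trigger /ʈ/ (retroflex).
Changing only its place to retroflex gives [ɖ] — the voiced retroflex stop.

[xɛɖʈe]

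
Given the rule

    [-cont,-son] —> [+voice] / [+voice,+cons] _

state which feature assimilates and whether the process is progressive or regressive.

progressive voicing assimilation

The structural change is [+voice], and the conditioning segment [+voice,+cons] (a voiced consonant) is itself voiced, so the target comes to share the voicing of its neighbour — voicing assimilation.
The conditioning segment sits to the left of the focus bar, meaning the trigger precedes the segment that changes — progressive assimilation.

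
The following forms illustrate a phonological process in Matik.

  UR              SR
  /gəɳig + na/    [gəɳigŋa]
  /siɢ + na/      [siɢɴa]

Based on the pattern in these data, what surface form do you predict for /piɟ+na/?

[piɟɲa]

The data show progressive place assimilation: /n/ → [ŋ] after /g/; /n/ → [ɴ] after /ɢ/. In each pair only place changes, matching the preceding consonant, while manner and voice stay constant.
The rule targets /n/ (voiced alveolar nasal), which sits after the trigger /ɟ/ (palatal).
A voiced palatal nasal is [ɲ], so the surface segment is [ɲ].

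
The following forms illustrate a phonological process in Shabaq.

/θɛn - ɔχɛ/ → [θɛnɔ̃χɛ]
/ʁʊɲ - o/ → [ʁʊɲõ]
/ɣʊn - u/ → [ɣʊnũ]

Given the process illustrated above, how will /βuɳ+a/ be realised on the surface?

[βuɳã]

The data show progressive nasality assimilation (vowel nasalisation): /ɔ/ → [ɔ̃] after /n/; /o/ → [õ] after /ɲ/; /u/ → [ũ] after /n/ — a vowel is nasalised by an immediately preceding nasal consonant.
/a/ sits next to the nasal /ɳ/ and is therefore nasalised to [ã].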